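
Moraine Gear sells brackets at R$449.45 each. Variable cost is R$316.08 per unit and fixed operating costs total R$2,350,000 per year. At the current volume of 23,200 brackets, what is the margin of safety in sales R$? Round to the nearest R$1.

Each unit contributes R$449.45 − R$316.08 = R$133.37. Break-even units = R$2,350,000 ÷ R$133.37 = 17,620.15; break-even revenue = 17,620.15 × R$449.45 = R$7,919,378.42.
Actual sales revenue = 23,200 × R$449.45 = R$10,427,240.00.
Margin of safety = R$10,427,240.00 − R$7,919,378.42 = R$2,507,862.

R$2,507,862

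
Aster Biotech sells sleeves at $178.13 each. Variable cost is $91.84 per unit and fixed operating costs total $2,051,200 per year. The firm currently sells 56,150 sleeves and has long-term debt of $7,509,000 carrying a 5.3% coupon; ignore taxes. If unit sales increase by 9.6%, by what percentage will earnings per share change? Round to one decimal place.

+19.4%

Total contribution margin = 56,150 × $86.29 = $4,845,183.50.
EBIT = $4,845,183.50 − $2,051,200 = $2,793,983.50.
Interest = $397,977.00, so EBIT − I = $2,396,006.50.
DCL = total CM / (EBIT − I) = $4,845,183.50 / $2,396,006.50 = 2.0222.
%ΔEPS = DCL × %ΔSales = 2.0222 × +9.6% = +19.4%.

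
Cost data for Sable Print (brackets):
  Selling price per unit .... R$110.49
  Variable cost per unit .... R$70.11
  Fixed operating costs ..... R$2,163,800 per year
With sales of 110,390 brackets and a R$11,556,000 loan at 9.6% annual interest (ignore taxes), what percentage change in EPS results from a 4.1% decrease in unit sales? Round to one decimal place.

-15.4%

Contribution at this volume is 110,390 × R$40.38 = R$4,457,548.20.
EBIT = R$4,457,548.20 − R$2,163,800 = R$2,293,748.20.
After interest of R$1,109,376.00, pre-tax earnings = R$1,184,372.20.
Degree of combined leverage = contribution ÷ (EBIT − I) = R$4,457,548.20 ÷ R$1,184,372.20 = 3.7636.
%ΔEPS = DCL × %ΔSales = 3.7636 × -4.1% = -15.4%.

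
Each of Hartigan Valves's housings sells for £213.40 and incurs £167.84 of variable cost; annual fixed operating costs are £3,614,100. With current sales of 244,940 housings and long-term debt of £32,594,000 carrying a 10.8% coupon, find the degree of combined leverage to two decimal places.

2.77

At 244,940 units, contribution = 244,940 × £45.56 = £11,159,466.40.
EBIT = £11,159,466.40 − £3,614,100 = £7,545,366.40. Interest = £3,520,152.00, so EBIT − I = £4,025,214.40.
Degree of total leverage = total CM / (EBIT − interest) = £11,159,466.40 / £4,025,214.40 = 2.7724.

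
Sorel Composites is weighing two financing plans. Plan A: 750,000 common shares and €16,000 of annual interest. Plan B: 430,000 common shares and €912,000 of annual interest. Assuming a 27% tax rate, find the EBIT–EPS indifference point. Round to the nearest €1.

At indifference, (EBIT − 16,000)(1 − t)/750,000 = (EBIT − 912,000)(1 − t)/430,000.
Cancelling (1 − t) and cross-multiplying: 430,000·(EBIT − 16,000) = 750,000·(EBIT − 912,000).
Solving, EBIT = (912,000·750,000 − 16,000·430,000) / (750,000 − 430,000) = 677,120,000,000 / 320,000 = 2,116,000.00.

€2,116,000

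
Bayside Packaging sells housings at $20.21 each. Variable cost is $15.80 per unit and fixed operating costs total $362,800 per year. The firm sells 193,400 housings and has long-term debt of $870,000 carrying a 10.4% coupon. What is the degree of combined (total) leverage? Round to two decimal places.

At 193,400 units, contribution = 193,400 × $4.41 = $852,894.00.
Subtracting fixed costs: EBIT = $852,894.00 − $362,800 = $490,094.00. Interest = $90,480.00.
DOL = $852,894.00 ÷ $490,094.00 = 1.7403; DFL = $490,094.00 ÷ $399,614.00 = 1.2264.
DCL = DOL × DFL = 1.7403 × 1.2264 = 2.1343.

2.13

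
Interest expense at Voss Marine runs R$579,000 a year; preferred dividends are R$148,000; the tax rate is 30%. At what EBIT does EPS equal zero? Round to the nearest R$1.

R$790,429

Preferred dividends are paid after tax, so their pre-tax equivalent is R$148,000 ÷ (1 − 0.30) = R$211,428.57.
Financial break-even EBIT = interest + D_p ÷ (1 − t) = R$579,000 + R$211,428.57 = R$790,428.57.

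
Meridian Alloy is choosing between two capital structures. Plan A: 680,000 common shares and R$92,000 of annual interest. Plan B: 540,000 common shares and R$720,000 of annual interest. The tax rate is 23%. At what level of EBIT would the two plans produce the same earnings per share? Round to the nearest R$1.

R$3,142,286

At indifference, (EBIT − 92,000)(1 − t)/680,000 = (EBIT − 720,000)(1 − t)/540,000.
The (1 − t) factor cancels: (EBIT − 92,000) × 540,000 = (EBIT − 720,000) × 680,000.
Solving, EBIT = (720,000·680,000 − 92,000·540,000) / (680,000 − 540,000) = 439,920,000,000 / 140,000 = 3,142,285.71.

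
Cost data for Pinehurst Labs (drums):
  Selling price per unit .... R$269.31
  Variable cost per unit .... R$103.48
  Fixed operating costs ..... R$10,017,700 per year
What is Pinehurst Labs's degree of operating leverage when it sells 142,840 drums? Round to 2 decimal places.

1.73

At 142,840 units, contribution = 142,840 × R$165.83 = R$23,687,157.20.
Operating income = contribution − fixed costs = R$23,687,157.20 − R$10,017,700 = R$13,669,457.20.
DOL = contribution ÷ EBIT = R$23,687,157.20 ÷ R$13,669,457.20 = 1.7329.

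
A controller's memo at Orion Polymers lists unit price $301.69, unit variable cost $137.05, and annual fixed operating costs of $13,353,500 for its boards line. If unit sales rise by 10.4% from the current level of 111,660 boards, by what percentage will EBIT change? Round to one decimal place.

At 111,660 units, contribution = 111,660 × $164.64 = $18,383,702.40.
Subtracting fixed costs: EBIT = $18,383,702.40 − $13,353,500 = $5,030,202.40.
Degree of operating leverage = $18,383,702.40 / $5,030,202.40 = 3.6547.
%ΔEBIT = DOL × %ΔSales = 3.6547 × +10.4% = +38.0%.

+38.0%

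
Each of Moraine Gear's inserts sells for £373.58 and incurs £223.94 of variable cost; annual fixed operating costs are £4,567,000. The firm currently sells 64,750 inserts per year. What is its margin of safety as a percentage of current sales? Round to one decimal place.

Each unit contributes £373.58 − £223.94 = £149.64. Break-even units = £4,567,000 ÷ £149.64 = 30,519.91; break-even revenue = 30,519.91 × £373.58 = £11,401,629.64.
Current sales = 64,750 × £373.58 = £24,189,305.00.
Margin of safety = (£24,189,305.00 − £11,401,629.64) ÷ £24,189,305.00 = 52.9%.

52.9%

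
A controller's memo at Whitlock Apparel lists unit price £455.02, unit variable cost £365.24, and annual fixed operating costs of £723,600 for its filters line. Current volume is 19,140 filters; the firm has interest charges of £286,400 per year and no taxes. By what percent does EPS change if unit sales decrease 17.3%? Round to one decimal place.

-42.0%

Total contribution margin = 19,140 × £89.78 = £1,718,389.20.
Operating income = contribution − fixed costs = £1,718,389.20 − £723,600 = £994,789.20.
Interest = £286,400.00, so EBIT − I = £708,389.20.
Degree of combined leverage = contribution ÷ (EBIT − I) = £1,718,389.20 ÷ £708,389.20 = 2.4258.
%ΔEPS = DCL × %ΔSales = 2.4258 × -17.3% = -42.0%.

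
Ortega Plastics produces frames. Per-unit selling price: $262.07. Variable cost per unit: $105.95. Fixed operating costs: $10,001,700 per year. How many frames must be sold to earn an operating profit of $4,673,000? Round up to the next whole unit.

93,997 frames

Contribution margin per unit = $262.07 − $105.95 = $156.12.
Need Q such that Q × $156.12 − $10,001,700 = $4,673,000, i.e. Q = $14,674,700 / $156.12 = 93,996.28 → 93,997.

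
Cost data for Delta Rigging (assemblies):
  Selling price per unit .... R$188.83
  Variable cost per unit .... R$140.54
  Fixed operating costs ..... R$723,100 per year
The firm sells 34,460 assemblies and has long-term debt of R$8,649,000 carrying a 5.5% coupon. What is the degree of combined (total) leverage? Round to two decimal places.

3.58

Contribution at this volume is 34,460 × R$48.29 = R$1,664,073.40.
Subtracting fixed costs: EBIT = R$1,664,073.40 − R$723,100 = R$940,973.40. Interest = R$475,695.00.
DOL = R$1,664,073.40 ÷ R$940,973.40 = 1.7685; DFL = R$940,973.40 ÷ R$465,278.40 = 2.0224.
DCL = DOL × DFL = 1.7685 × 2.0224 = 3.5766.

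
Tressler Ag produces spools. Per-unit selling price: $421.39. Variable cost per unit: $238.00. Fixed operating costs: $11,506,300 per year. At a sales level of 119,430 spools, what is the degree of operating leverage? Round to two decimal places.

2.11

Total contribution margin = 119,430 × $183.39 = $21,902,267.70.
EBIT = $21,902,267.70 − $11,506,300 = $10,395,967.70.
So DOL = total CM / EBIT = $21,902,267.70 / $10,395,967.70 = 2.1068.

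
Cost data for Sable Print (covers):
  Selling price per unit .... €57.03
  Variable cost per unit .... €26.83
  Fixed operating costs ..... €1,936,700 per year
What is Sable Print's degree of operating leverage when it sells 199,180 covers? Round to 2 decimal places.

Contribution at this volume is 199,180 × €30.20 = €6,015,236.00.
Subtracting fixed costs: EBIT = €6,015,236.00 − €1,936,700 = €4,078,536.00.
Degree of operating leverage = €6,015,236.00 / €4,078,536.00 = 1.4749.

1.47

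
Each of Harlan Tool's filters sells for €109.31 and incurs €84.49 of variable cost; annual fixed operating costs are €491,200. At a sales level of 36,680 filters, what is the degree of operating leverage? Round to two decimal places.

2.17

At 36,680 units, contribution = 36,680 × €24.82 = €910,397.60.
Subtracting fixed costs: EBIT = €910,397.60 − €491,200 = €419,197.60.
So DOL = total CM / EBIT = €910,397.60 / €419,197.60 = 2.1718.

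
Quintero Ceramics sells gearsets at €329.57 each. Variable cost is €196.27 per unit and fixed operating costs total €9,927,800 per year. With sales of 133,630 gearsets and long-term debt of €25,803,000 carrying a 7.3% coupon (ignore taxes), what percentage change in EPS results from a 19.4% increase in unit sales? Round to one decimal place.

+57.6%

At 133,630 units, contribution = 133,630 × €133.30 = €17,812,879.00.
Operating income = contribution − fixed costs = €17,812,879.00 − €9,927,800 = €7,885,079.00.
After interest of €1,883,619.00, pre-tax earnings = €6,001,460.00.
DCL = total CM / (EBIT − I) = €17,812,879.00 / €6,001,460.00 = 2.9681.
EPS therefore changes by 2.9681 × (+19.4%) = +57.6%.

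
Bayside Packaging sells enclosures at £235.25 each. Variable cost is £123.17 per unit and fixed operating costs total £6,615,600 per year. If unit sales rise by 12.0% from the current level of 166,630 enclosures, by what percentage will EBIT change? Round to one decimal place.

+18.6%

Contribution at this volume is 166,630 × £112.08 = £18,675,890.40.
Operating income = contribution − fixed costs = £18,675,890.40 − £6,615,600 = £12,060,290.40.
Degree of operating leverage = £18,675,890.40 / £12,060,290.40 = 1.5485.
So EBIT moves 1.5485 × (+12.0%) = +18.6%.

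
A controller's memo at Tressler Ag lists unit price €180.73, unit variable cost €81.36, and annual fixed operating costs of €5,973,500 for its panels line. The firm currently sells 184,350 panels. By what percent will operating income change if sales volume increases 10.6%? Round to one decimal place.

+15.7%

Contribution at this volume is 184,350 × €99.37 = €18,318,859.50.
Subtracting fixed costs: EBIT = €18,318,859.50 − €5,973,500 = €12,345,359.50.
DOL = contribution ÷ EBIT = €18,318,859.50 ÷ €12,345,359.50 = 1.4839.
So EBIT moves 1.4839 × (+10.6%) = +15.7%.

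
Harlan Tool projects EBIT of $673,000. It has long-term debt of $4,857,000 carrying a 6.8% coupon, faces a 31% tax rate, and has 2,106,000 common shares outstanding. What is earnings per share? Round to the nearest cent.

Pre-tax income = $673,000 − $330,276.00 = $342,724.00.
Net income = $342,724.00 × (1 − 0.31) = $236,479.56.
EPS = $236,479.56 ÷ 2,106,000 = $0.11.

$0.11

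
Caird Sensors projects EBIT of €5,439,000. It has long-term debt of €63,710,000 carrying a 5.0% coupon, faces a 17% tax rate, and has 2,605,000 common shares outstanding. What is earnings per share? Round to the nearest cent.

€0.72

Pre-tax income = €5,439,000 − €3,185,500.00 = €2,253,500.00.
Net income = €2,253,500.00 × (1 − 0.17) = €1,870,405.00.
EPS = €1,870,405.00 ÷ 2,605,000 = €0.72.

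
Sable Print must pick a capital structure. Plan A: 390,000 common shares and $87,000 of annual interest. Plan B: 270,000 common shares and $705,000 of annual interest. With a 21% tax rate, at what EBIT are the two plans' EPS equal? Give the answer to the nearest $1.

At indifference, (EBIT − 87,000)(1 − t)/390,000 = (EBIT − 705,000)(1 − t)/270,000.
The (1 − t) factor cancels: (EBIT − 87,000) × 270,000 = (EBIT − 705,000) × 390,000.
EBIT × (390,000 − 270,000) = 705,000 × 390,000 − 87,000 × 270,000 = 251,460,000,000, so EBIT = 251,460,000,000 ÷ 120,000 = 2,095,500.00.

$2,095,500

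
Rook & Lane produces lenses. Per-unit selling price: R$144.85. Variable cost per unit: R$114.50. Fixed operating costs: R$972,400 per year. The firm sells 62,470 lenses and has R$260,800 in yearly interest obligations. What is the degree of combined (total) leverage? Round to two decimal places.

2.86

Contribution at this volume is 62,470 × R$30.35 = R$1,895,964.50.
EBIT = R$1,895,964.50 − R$972,400 = R$923,564.50. Interest = R$260,800.00.
DOL = R$1,895,964.50 ÷ R$923,564.50 = 2.0529; DFL = R$923,564.50 ÷ R$662,764.50 = 1.3935.
Combined leverage = 2.0529 × 1.3935 = 2.8607.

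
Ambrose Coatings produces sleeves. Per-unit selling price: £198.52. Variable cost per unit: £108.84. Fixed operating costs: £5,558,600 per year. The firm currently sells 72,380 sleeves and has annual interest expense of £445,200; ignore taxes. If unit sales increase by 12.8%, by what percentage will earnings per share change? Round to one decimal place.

+170.5%

Total contribution margin = 72,380 × £89.68 = £6,491,038.40.
EBIT = £6,491,038.40 − £5,558,600 = £932,438.40.
After interest of £445,200.00, pre-tax earnings = £487,238.40.
DCL = total CM / (EBIT − I) = £6,491,038.40 / £487,238.40 = 13.3221.
%ΔEPS = DCL × %ΔSales = 13.3221 × +12.8% = +170.5%.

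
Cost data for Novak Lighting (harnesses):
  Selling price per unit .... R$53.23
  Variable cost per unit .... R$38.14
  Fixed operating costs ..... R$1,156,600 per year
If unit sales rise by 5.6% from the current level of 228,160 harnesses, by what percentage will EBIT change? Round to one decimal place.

+8.4%

Contribution at this volume is 228,160 × R$15.09 = R$3,442,934.40.
Subtracting fixed costs: EBIT = R$3,442,934.40 − R$1,156,600 = R$2,286,334.40.
So DOL = total CM / EBIT = R$3,442,934.40 / R$2,286,334.40 = 1.5059.
%ΔEBIT = DOL × %ΔSales = 1.5059 × +5.6% = +8.4%.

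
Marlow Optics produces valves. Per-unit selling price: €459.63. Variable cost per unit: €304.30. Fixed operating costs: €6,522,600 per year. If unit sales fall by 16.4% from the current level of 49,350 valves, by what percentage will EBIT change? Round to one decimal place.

-110.0%

At 49,350 units, contribution = 49,350 × €155.33 = €7,665,535.50.
EBIT = €7,665,535.50 − €6,522,600 = €1,142,935.50.
Degree of operating leverage = €7,665,535.50 / €1,142,935.50 = 6.7069.
%ΔEBIT = DOL × %ΔSales = 6.7069 × -16.4% = -110.0%.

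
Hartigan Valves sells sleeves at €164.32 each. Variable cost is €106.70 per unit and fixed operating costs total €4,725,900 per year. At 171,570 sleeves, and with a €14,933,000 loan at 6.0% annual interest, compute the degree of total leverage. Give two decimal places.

At 171,570 units, contribution = 171,570 × €57.62 = €9,885,863.40.
Subtracting fixed costs: EBIT = €9,885,863.40 − €4,725,900 = €5,159,963.40. Interest = €895,980.00, so EBIT − I = €4,263,983.40.
Degree of total leverage = total CM / (EBIT − interest) = €9,885,863.40 / €4,263,983.40 = 2.3185.

2.32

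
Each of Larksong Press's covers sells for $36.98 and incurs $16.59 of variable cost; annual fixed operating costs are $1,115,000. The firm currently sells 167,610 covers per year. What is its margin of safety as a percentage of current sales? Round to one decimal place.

Each unit contributes $36.98 − $16.59 = $20.39. Break-even units = $1,115,000 ÷ $20.39 = 54,683.67; break-even revenue = 54,683.67 × $36.98 = $2,022,202.06.
Actual sales revenue = 167,610 × $36.98 = $6,198,217.80.
Margin of safety = ($6,198,217.80 − $2,022,202.06) ÷ $6,198,217.80 = 67.4%.

67.4%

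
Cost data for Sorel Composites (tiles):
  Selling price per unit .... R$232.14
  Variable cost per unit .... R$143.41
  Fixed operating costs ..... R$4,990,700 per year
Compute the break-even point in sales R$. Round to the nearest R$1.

R$13,056,927

CM per unit = R$232.14 − R$143.41 = R$88.73; CM ratio = R$88.73 / R$232.14 = 0.3822.
Break-even revenue = fixed costs × price ÷ CM = R$4,990,700 × R$232.14 ÷ R$88.73 = R$13,056,927.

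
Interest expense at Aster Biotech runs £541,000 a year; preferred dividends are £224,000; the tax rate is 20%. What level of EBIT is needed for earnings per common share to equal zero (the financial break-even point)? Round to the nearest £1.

Preferred dividends are paid after tax, so their pre-tax equivalent is £224,000 ÷ (1 − 0.20) = £280,000.00.
Financial break-even EBIT = interest + D_p ÷ (1 − t) = £541,000 + £280,000.00 = £821,000.00.

£821,000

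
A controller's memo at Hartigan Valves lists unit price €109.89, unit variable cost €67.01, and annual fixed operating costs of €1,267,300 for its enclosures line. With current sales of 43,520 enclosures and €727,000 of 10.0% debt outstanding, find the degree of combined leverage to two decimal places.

Total contribution margin = 43,520 × €42.88 = €1,866,137.60.
Operating income = contribution − fixed costs = €1,866,137.60 − €1,267,300 = €598,837.60. Interest = €72,700.00, so EBIT − I = €526,137.60.
Degree of total leverage = total CM / (EBIT − interest) = €1,866,137.60 / €526,137.60 = 3.5469.

3.55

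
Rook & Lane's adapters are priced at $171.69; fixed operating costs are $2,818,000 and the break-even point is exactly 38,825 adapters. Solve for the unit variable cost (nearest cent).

At break-even, FC = Q × (P − VC), so P − VC = $2,818,000 ÷ 38,825 = $72.5821.
Variable cost per unit = $171.69 − $72.5821 = $99.11.

$99.11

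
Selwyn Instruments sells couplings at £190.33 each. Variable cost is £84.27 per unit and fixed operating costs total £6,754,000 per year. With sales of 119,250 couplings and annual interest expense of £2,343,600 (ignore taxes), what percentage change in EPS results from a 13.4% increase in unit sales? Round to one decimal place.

+47.7%

Total contribution margin = 119,250 × £106.06 = £12,647,655.00.
EBIT = £12,647,655.00 − £6,754,000 = £5,893,655.00.
After interest of £2,343,600.00, pre-tax earnings = £3,550,055.00.
DCL = total CM / (EBIT − I) = £12,647,655.00 / £3,550,055.00 = 3.5627.
EPS therefore changes by 3.5627 × (+13.4%) = +47.7%.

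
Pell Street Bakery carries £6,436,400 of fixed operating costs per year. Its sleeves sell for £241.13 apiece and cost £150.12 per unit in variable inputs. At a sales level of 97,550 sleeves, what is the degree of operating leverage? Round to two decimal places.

Total contribution margin = 97,550 × £91.01 = £8,878,025.50.
Subtracting fixed costs: EBIT = £8,878,025.50 − £6,436,400 = £2,441,625.50.
So DOL = total CM / EBIT = £8,878,025.50 / £2,441,625.50 = 3.6361.

3.64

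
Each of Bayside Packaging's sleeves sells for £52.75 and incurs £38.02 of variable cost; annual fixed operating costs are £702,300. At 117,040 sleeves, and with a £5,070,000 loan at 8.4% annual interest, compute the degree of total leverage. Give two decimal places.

2.89

Total contribution margin = 117,040 × £14.73 = £1,723,999.20.
Subtracting fixed costs: EBIT = £1,723,999.20 − £702,300 = £1,021,699.20. Interest = £425,880.00, so EBIT − I = £595,819.20.
DCL = contribution ÷ (EBIT − I) = £1,723,999.20 ÷ £595,819.20 = 2.8935.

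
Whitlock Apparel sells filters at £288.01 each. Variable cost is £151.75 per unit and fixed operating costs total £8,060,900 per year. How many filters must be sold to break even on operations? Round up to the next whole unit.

Contribution margin per unit = £288.01 − £151.75 = £136.26.
Units to break even: £8,060,900 ÷ £136.26 = 59,158.23, rounded up to 59,159.

59,159 filters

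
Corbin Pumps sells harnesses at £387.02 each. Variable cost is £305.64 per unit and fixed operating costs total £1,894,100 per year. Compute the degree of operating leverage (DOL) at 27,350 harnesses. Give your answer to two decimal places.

At 27,350 units, contribution = 27,350 × £81.38 = £2,225,743.00.
Operating income = contribution − fixed costs = £2,225,743.00 − £1,894,100 = £331,643.00.
Degree of operating leverage = £2,225,743.00 / £331,643.00 = 6.7113.

6.71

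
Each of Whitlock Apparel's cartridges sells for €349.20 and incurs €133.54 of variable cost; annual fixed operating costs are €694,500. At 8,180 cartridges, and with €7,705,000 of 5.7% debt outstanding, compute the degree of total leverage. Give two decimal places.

At 8,180 units, contribution = 8,180 × €215.66 = €1,764,098.80.
Subtracting fixed costs: EBIT = €1,764,098.80 − €694,500 = €1,069,598.80. Interest = €439,185.00.
DOL = €1,764,098.80 ÷ €1,069,598.80 = 1.6493; DFL = €1,069,598.80 ÷ €630,413.80 = 1.6967.
Combined leverage = 1.6493 × 1.6967 = 2.7984.

2.80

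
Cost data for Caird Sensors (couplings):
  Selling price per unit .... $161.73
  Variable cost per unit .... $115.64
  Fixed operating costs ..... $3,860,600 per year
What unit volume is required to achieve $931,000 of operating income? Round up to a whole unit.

103,962 couplings

Unit CM = price − variable cost = $161.73 − $115.64 = $46.09.
Need Q such that Q × $46.09 − $3,860,600 = $931,000, i.e. Q = $4,791,600 / $46.09 = 103,961.81 → 103,962.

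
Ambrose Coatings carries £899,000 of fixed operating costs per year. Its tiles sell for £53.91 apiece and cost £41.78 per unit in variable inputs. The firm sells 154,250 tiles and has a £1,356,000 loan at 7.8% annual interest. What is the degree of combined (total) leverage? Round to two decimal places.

2.16

Total contribution margin = 154,250 × £12.13 = £1,871,052.50.
Subtracting fixed costs: EBIT = £1,871,052.50 − £899,000 = £972,052.50. Interest = £105,768.00, so EBIT − I = £866,284.50.
Degree of total leverage = total CM / (EBIT − interest) = £1,871,052.50 / £866,284.50 = 2.1599.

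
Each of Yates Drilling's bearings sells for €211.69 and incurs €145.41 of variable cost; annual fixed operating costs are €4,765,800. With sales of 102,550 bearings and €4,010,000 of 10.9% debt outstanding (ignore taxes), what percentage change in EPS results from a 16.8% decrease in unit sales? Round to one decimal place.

Contribution at this volume is 102,550 × €66.28 = €6,797,014.00.
Operating income = contribution − fixed costs = €6,797,014.00 − €4,765,800 = €2,031,214.00.
Interest = €437,090.00, so EBIT − I = €1,594,124.00.
DCL = total CM / (EBIT − I) = €6,797,014.00 / €1,594,124.00 = 4.2638.
%ΔEPS = DCL × %ΔSales = 4.2638 × -16.8% = -71.6%.

-71.6%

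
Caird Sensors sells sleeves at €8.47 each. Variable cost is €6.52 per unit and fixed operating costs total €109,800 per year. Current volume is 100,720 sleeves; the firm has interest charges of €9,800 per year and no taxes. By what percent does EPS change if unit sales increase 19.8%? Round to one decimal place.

Contribution at this volume is 100,720 × €1.95 = €196,404.00.
Operating income = contribution − fixed costs = €196,404.00 − €109,800 = €86,604.00.
Interest = €9,800.00, so EBIT − I = €76,804.00.
Degree of combined leverage = contribution ÷ (EBIT − I) = €196,404.00 ÷ €76,804.00 = 2.5572.
EPS therefore changes by 2.5572 × (+19.8%) = +50.6%.

+50.6%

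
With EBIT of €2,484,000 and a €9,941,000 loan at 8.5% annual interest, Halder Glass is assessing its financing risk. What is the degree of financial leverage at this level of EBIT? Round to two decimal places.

1.52

Interest = €844,985.00.
DFL = EBIT ÷ (EBIT − I) = €2,484,000 ÷ (€2,484,000 − €844,985.00) = €2,484,000 ÷ €1,639,015.00 = 1.5155.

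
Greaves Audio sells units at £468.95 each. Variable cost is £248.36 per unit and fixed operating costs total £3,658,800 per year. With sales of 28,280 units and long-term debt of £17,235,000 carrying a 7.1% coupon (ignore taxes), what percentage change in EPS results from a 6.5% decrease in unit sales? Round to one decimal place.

-29.9%

Contribution at this volume is 28,280 × £220.59 = £6,238,285.20.
EBIT = £6,238,285.20 − £3,658,800 = £2,579,485.20.
After interest of £1,223,685.00, pre-tax earnings = £1,355,800.20.
DCL = total CM / (EBIT − I) = £6,238,285.20 / £1,355,800.20 = 4.6012.
EPS therefore changes by 4.6012 × (-6.5%) = -29.9%.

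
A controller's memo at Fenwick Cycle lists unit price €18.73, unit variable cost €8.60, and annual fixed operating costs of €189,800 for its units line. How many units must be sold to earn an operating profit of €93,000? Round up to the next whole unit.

27,918 units

Unit CM = price − variable cost = €18.73 − €8.60 = €10.13.
Required volume = (fixed costs + target profit) ÷ CM = (€189,800 + €93,000) ÷ €10.13 = 27,917.08, so 27,918 units.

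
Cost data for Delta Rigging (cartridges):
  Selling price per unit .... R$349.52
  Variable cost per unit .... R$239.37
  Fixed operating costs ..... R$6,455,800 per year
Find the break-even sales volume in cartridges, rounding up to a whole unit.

Contribution margin per unit = R$349.52 − R$239.37 = R$110.15.
Break-even Q = R$6,455,800 / R$110.15 = 58,609.17 → 58,610 cartridges.

58,610 cartridges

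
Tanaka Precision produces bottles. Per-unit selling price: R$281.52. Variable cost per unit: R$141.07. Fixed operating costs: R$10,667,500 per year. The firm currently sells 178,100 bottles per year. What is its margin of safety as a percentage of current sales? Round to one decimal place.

Contribution margin per unit = R$281.52 − R$141.07 = R$140.45. Break-even units = R$10,667,500 ÷ R$140.45 = 75,952.30; break-even revenue = 75,952.30 × R$281.52 = R$21,382,090.42.
Current sales = 178,100 × R$281.52 = R$50,138,712.00.
Margin of safety = (R$50,138,712.00 − R$21,382,090.42) ÷ R$50,138,712.00 = 57.4%.

57.4%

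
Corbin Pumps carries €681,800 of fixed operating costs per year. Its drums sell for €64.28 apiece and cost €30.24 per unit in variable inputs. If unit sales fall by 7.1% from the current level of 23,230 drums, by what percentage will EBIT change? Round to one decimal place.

At 23,230 units, contribution = 23,230 × €34.04 = €790,749.20.
EBIT = €790,749.20 − €681,800 = €108,949.20.
So DOL = total CM / EBIT = €790,749.20 / €108,949.20 = 7.2580.
So EBIT moves 7.2580 × (-7.1%) = -51.5%.

-51.5%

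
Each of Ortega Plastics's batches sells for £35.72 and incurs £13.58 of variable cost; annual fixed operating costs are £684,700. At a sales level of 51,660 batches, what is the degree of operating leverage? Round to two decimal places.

2.49

Contribution at this volume is 51,660 × £22.14 = £1,143,752.40.
Subtracting fixed costs: EBIT = £1,143,752.40 − £684,700 = £459,052.40.
So DOL = total CM / EBIT = £1,143,752.40 / £459,052.40 = 2.4916.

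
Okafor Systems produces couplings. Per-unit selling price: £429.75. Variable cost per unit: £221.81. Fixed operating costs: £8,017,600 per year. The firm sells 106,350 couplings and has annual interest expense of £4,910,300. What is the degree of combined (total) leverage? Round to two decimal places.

2.41

Total contribution margin = 106,350 × £207.94 = £22,114,419.00.
Operating income = contribution − fixed costs = £22,114,419.00 − £8,017,600 = £14,096,819.00. Interest = £4,910,300.00.
DOL = £22,114,419.00 ÷ £14,096,819.00 = 1.5688; DFL = £14,096,819.00 ÷ £9,186,519.00 = 1.5345.
Combined leverage = 1.5688 × 1.5345 = 2.4073.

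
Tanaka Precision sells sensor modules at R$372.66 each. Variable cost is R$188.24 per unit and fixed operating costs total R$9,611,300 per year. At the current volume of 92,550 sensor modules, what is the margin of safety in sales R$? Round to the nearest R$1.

R$15,067,998

Each unit contributes R$372.66 − R$188.24 = R$184.42. Break-even units = R$9,611,300 ÷ R$184.42 = 52,116.36; break-even revenue = 52,116.36 × R$372.66 = R$19,421,684.51.
Current sales = 92,550 × R$372.66 = R$34,489,683.00.
Margin of safety = R$34,489,683.00 − R$19,421,684.51 = R$15,067,998.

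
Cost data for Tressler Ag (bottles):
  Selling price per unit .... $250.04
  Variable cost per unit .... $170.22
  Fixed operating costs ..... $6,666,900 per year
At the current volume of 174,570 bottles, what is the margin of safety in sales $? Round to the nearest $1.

Unit CM = price − variable cost = $250.04 − $170.22 = $79.82. Break-even units = $6,666,900 ÷ $79.82 = 83,524.18; break-even revenue = 83,524.18 × $250.04 = $20,884,385.82.
Current sales = 174,570 × $250.04 = $43,649,482.80.
Margin of safety = $43,649,482.80 − $20,884,385.82 = $22,765,097.

$22,765,097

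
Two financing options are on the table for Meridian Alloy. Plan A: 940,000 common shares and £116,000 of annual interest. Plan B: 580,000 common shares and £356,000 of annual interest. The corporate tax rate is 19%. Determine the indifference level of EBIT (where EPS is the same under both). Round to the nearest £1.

Set EPS_A = EPS_B: (EBIT − £116,000)(1 − 0.19) ÷ 940,000 = (EBIT − £356,000)(1 − 0.19) ÷ 580,000.
Cancelling (1 − t) and cross-multiplying: 580,000·(EBIT − 116,000) = 940,000·(EBIT − 356,000).
EBIT × (940,000 − 580,000) = 356,000 × 940,000 − 116,000 × 580,000 = 267,360,000,000, so EBIT = 267,360,000,000 ÷ 360,000 = 742,666.67.

£742,667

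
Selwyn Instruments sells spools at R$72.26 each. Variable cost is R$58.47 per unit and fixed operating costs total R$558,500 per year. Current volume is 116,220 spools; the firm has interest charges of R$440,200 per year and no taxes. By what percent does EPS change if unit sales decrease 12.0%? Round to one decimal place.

Total contribution margin = 116,220 × R$13.79 = R$1,602,673.80.
EBIT = R$1,602,673.80 − R$558,500 = R$1,044,173.80.
After interest of R$440,200.00, pre-tax earnings = R$603,973.80.
Degree of combined leverage = contribution ÷ (EBIT − I) = R$1,602,673.80 ÷ R$603,973.80 = 2.6535.
EPS therefore changes by 2.6535 × (-12.0%) = -31.8%.

-31.8%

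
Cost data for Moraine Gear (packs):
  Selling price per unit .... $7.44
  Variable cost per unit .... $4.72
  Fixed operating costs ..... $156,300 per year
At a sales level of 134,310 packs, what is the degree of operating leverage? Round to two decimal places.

1.75

Total contribution margin = 134,310 × $2.72 = $365,323.20.
EBIT = $365,323.20 − $156,300 = $209,023.20.
DOL = contribution ÷ EBIT = $365,323.20 ÷ $209,023.20 = 1.7478.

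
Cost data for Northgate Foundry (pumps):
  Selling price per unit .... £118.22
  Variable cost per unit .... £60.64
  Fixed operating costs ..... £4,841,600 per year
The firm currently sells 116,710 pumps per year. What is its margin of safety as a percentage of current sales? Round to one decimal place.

Unit CM = price − variable cost = £118.22 − £60.64 = £57.58. Break-even units = £4,841,600 ÷ £57.58 = 84,084.75; break-even revenue = 84,084.75 × £118.22 = £9,940,499.34.
Current sales = 116,710 × £118.22 = £13,797,456.20.
Margin of safety = (£13,797,456.20 − £9,940,499.34) ÷ £13,797,456.20 = 28.0%.

28.0%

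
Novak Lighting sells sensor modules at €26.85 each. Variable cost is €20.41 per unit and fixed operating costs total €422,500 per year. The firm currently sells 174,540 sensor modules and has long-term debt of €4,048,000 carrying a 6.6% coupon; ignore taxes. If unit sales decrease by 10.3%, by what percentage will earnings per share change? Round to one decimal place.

-26.7%

Contribution at this volume is 174,540 × €6.44 = €1,124,037.60.
EBIT = €1,124,037.60 − €422,500 = €701,537.60.
After interest of €267,168.00, pre-tax earnings = €434,369.60.
Degree of combined leverage = contribution ÷ (EBIT − I) = €1,124,037.60 ÷ €434,369.60 = 2.5877.
%ΔEPS = DCL × %ΔSales = 2.5877 × -10.3% = -26.7%.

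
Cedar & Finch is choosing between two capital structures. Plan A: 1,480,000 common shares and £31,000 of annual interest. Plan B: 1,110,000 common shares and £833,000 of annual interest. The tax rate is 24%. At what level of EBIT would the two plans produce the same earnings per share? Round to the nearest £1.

Set EPS_A = EPS_B: (EBIT − £31,000)(1 − 0.24) ÷ 1,480,000 = (EBIT − £833,000)(1 − 0.24) ÷ 1,110,000.
The (1 − t) factor cancels: (EBIT − 31,000) × 1,110,000 = (EBIT − 833,000) × 1,480,000.
EBIT × (1,480,000 − 1,110,000) = 833,000 × 1,480,000 − 31,000 × 1,110,000 = 1,198,430,000,000, so EBIT = 1,198,430,000,000 ÷ 370,000 = 3,239,000.00.

£3,239,000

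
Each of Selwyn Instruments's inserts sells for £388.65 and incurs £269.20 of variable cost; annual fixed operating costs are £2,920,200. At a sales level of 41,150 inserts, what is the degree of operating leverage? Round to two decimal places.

2.46

Contribution at this volume is 41,150 × £119.45 = £4,915,367.50.
Subtracting fixed costs: EBIT = £4,915,367.50 − £2,920,200 = £1,995,167.50.
DOL = contribution ÷ EBIT = £4,915,367.50 ÷ £1,995,167.50 = 2.4636.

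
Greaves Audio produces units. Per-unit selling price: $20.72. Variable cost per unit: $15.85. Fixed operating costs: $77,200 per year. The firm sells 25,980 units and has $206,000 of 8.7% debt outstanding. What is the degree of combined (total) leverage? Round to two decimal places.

Contribution at this volume is 25,980 × $4.87 = $126,522.60.
EBIT = $126,522.60 − $77,200 = $49,322.60. Interest = $17,922.00.
DOL = $126,522.60 ÷ $49,322.60 = 2.5652; DFL = $49,322.60 ÷ $31,400.60 = 1.5708.
DCL = DOL × DFL = 2.5652 × 1.5708 = 4.0294.

4.03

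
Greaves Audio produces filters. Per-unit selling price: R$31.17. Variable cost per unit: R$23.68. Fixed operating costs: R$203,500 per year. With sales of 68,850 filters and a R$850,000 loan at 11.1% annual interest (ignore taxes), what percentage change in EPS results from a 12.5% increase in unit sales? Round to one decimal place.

+29.6%

At 68,850 units, contribution = 68,850 × R$7.49 = R$515,686.50.
Operating income = contribution − fixed costs = R$515,686.50 − R$203,500 = R$312,186.50.
Interest = R$94,350.00, so EBIT − I = R$217,836.50.
DCL = total CM / (EBIT − I) = R$515,686.50 / R$217,836.50 = 2.3673.
%ΔEPS = DCL × %ΔSales = 2.3673 × +12.5% = +29.6%.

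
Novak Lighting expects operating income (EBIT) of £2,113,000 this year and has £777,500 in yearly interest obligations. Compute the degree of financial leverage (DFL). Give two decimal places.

1.58

Interest = £777,500.00.
DFL = EBIT ÷ (EBIT − I) = £2,113,000 ÷ (£2,113,000 − £777,500.00) = £2,113,000 ÷ £1,335,500.00 = 1.5822.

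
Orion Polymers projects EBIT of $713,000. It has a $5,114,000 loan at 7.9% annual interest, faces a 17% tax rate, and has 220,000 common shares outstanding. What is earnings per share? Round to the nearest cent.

$1.17

Pre-tax income = $713,000 − $404,006.00 = $308,994.00.
After tax at 17%: net income = $308,994.00 × 0.83 = $256,465.02.
Per share: $256,465.02 / 220,000 shares = $1.17.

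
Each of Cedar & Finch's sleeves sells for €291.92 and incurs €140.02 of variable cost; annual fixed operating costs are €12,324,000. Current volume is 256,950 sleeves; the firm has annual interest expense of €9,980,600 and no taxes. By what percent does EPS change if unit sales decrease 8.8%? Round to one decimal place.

At 256,950 units, contribution = 256,950 × €151.90 = €39,030,705.00.
EBIT = €39,030,705.00 − €12,324,000 = €26,706,705.00.
Interest = €9,980,600.00, so EBIT − I = €16,726,105.00.
Degree of combined leverage = contribution ÷ (EBIT − I) = €39,030,705.00 ÷ €16,726,105.00 = 2.3335.
EPS therefore changes by 2.3335 × (-8.8%) = -20.5%.

-20.5%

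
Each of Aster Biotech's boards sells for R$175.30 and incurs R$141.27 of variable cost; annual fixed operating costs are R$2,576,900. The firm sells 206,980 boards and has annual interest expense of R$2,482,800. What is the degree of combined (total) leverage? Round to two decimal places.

3.55

Contribution at this volume is 206,980 × R$34.03 = R$7,043,529.40.
Operating income = contribution − fixed costs = R$7,043,529.40 − R$2,576,900 = R$4,466,629.40. Interest = R$2,482,800.00.
DOL = R$7,043,529.40 ÷ R$4,466,629.40 = 1.5769; DFL = R$4,466,629.40 ÷ R$1,983,829.40 = 2.2515.
DCL = DOL × DFL = 1.5769 × 2.2515 = 3.5504.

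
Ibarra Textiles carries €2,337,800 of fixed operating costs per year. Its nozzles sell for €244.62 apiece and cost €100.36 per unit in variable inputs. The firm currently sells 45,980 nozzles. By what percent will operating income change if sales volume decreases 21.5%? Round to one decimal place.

-33.2%

At 45,980 units, contribution = 45,980 × €144.26 = €6,633,074.80.
Operating income = contribution − fixed costs = €6,633,074.80 − €2,337,800 = €4,295,274.80.
Degree of operating leverage = €6,633,074.80 / €4,295,274.80 = 1.5443.
%ΔEBIT = DOL × %ΔSales = 1.5443 × -21.5% = -33.2%.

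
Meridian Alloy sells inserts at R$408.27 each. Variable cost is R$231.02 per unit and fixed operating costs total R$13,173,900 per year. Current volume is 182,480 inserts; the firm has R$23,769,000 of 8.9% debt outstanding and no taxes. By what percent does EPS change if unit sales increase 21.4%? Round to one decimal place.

+40.6%

Total contribution margin = 182,480 × R$177.25 = R$32,344,580.00.
Subtracting fixed costs: EBIT = R$32,344,580.00 − R$13,173,900 = R$19,170,680.00.
After interest of R$2,115,441.00, pre-tax earnings = R$17,055,239.00.
DCL = total CM / (EBIT − I) = R$32,344,580.00 / R$17,055,239.00 = 1.8965.
%ΔEPS = DCL × %ΔSales = 1.8965 × +21.4% = +40.6%.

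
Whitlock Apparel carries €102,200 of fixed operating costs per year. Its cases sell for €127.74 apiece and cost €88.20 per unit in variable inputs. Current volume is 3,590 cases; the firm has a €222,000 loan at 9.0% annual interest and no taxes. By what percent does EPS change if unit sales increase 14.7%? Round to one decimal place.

Contribution at this volume is 3,590 × €39.54 = €141,948.60.
Operating income = contribution − fixed costs = €141,948.60 − €102,200 = €39,748.60.
Interest = €19,980.00, so EBIT − I = €19,768.60.
DCL = total CM / (EBIT − I) = €141,948.60 / €19,768.60 = 7.1805.
%ΔEPS = DCL × %ΔSales = 7.1805 × +14.7% = +105.6%.

+105.6%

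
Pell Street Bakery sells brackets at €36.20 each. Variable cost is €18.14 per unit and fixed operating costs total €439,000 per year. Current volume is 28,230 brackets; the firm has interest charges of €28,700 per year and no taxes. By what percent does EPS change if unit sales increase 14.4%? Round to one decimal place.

Total contribution margin = 28,230 × €18.06 = €509,833.80.
EBIT = €509,833.80 − €439,000 = €70,833.80.
Interest = €28,700.00, so EBIT − I = €42,133.80.
Degree of combined leverage = contribution ÷ (EBIT − I) = €509,833.80 ÷ €42,133.80 = 12.1004.
EPS therefore changes by 12.1004 × (+14.4%) = +174.2%.

+174.2%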